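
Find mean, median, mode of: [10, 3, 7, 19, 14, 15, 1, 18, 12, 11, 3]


Sorted: [1, 3, 3, 7, 10, 11, 12, 14, 15, 18, 19]
Mean = 113/11
Median = 11
Freq: {10: 1, 3: 2, 7: 1, 19: 1, 14: 1, 15: 1, 1: 1, 18: 1, 12: 1, 11: 1}
Mode: [3]

Mean=113/11, Median=11, Mode=3


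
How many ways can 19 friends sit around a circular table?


Circular arrangements of 19 distinct objects: fix one position to break rotational symmetry.
(n-1)! = 18! = 6402373705728000

6402373705728000


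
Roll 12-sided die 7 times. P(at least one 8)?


P(no 8)^7 = (11/12)^7 = 19487171/35831808
P(≥1) = 1 - 19487171/35831808 = 16344637/35831808

P = 16344637/35831808 ≈ 45.61%


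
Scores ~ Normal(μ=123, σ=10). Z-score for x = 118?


z = (x - μ)/σ = (118 - 123)/10 = -0.5

z = -0.5


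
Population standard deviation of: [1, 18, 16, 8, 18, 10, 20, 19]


Mean = 110/8 = 55/4
  (1-55/4)²=2601/16
  (18-55/4)²=289/16
  (16-55/4)²=81/16
  (8-55/4)²=529/16
  (18-55/4)²=289/16
  (10-55/4)²=225/16
  (20-55/4)²=625/16
  (19-55/4)²=441/16
Σ(x-μ)² = 635/2
σ² = (635/2)/8 = 635/16

σ = √(635/16) ≈ 6.2998


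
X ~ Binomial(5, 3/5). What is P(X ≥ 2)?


P(X ≥ 2) = Σ P(X=i) for i=2..5
P(X=2) = 144/625
P(X=3) = 216/625
P(X=4) = 162/625
P(X=5) = 243/3125
Sum = 2853/3125

P(X ≥ 2) = 2853/3125 ≈ 91.30%


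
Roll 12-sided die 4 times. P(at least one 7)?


P(no 7)^4 = (11/12)^4 = 14641/20736
P(≥1) = 1 - 14641/20736 = 6095/20736

P = 6095/20736 ≈ 29.39%


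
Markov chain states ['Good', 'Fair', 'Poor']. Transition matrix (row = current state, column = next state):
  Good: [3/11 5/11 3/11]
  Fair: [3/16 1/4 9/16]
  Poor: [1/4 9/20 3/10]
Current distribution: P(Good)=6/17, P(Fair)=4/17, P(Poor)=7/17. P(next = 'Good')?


P(next=Good) = Σᵢ P(now=i)×P(i→Good)
= 6/17×3/11 + 4/17×3/16 + 7/17×1/4
= 18/187 + 3/68 + 7/68 = 91/374

P = 91/374 ≈ 0.2433


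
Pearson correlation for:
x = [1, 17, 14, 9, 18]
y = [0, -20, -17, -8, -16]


n=5, Σx=59, Σy=-61, Σxy=-938, Σx²=891, Σy²=1009
r = (5×(-938) - 59×(-61))/√((5×891 - 59²)(5×1009 - (-61)²))
= -1091/√(974×1324) = -1091/√1289576 ≈ -1091/1135.5950 ≈ -0.9607

r ≈ -0.9607


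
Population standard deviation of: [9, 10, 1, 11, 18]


Mean = 49/5
  (9-49/5)²=16/25
  (10-49/5)²=1/25
  (1-49/5)²=1936/25
  (11-49/5)²=36/25
  (18-49/5)²=1681/25
Σ(x-μ)² = 734/5
σ² = (734/5)/5 = 734/25

σ = √(734/25) ≈ 5.4185


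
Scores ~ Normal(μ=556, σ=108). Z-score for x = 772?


z = (x - μ)/σ = (772 - 556)/108 = 2.0

z = 2.0


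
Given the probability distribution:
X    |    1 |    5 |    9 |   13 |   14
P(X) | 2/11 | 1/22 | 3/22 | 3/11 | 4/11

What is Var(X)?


E[X] = 113/11
E[X²] = 1427/11
Var(X) = E[X²] - (E[X])² = 1427/11 - 12769/121 = 2928/121

Var(X) = 2928/121 ≈ 24.1983


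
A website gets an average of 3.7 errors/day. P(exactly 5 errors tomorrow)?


Poisson(λ=3.7): P(X=5) = e^(-λ)×λ^k/k!
= e^(-3.7) × 3.7^5 / 5!
≈ 0.02472352647 × 693.43957 / 120 ≈ 0.142869

P(X=5) ≈ 0.142869 ≈ 14.29%


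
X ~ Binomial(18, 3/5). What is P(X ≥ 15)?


P(X ≥ 15) = Σ P(X=i) for i=15..18
P(X=15) = 93669664896/3814697265625
P(X=16) = 26344593252/3814697265625
P(X=17) = 4649045868/3814697265625
P(X=18) = 387420489/3814697265625
Sum = 25010144901/762939453125

P(X ≥ 15) = 25010144901/762939453125 ≈ 3.28%


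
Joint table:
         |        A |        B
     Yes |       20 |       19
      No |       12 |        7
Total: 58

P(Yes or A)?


P(Yes∨A) = P(Yes) + P(A) - P(Yes∧A)
= (39 + 32 - 20)/58 = 51/58

P = 51/58 ≈ 87.93%


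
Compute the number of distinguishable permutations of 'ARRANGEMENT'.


Letters: 11, freq: {'A': 2, 'R': 2, 'N': 2, 'G': 1, 'E': 2, 'M': 1, 'T': 1}
11!/(2!×2!×2!×1!×2!×1!×1!) = 39916800/16 = 2494800

2494800


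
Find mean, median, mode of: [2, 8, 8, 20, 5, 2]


Sorted: [2, 2, 5, 8, 8, 20]
Mean = 45/6 = 15/2
Median = 13/2
Freq: {2: 2, 8: 2, 20: 1, 5: 1}
Mode: [2, 8]

Mean=15/2, Median=13/2, Mode=[2, 8]


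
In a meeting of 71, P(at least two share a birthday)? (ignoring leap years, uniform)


P(all different) = Π(365-i)/365 for i=0..70
= 0.000679
P(match) = 1 - 0.000679 = 0.999321

P ≈ 0.9993 ≈ 99.93%


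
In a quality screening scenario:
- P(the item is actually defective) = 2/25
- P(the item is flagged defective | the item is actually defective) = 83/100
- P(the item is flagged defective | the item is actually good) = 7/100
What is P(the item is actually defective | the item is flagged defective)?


Using Bayes' theorem:
P(A|B) = P(B|A)·P(A) / P(B)

P(the item is flagged defective) = 83/100 × 2/25 + 7/100 × 23/25
= 83/1250 + 161/2500 = 327/2500

P(the item is actually defective|the item is flagged defective) = (83/1250) / (327/2500) = 166/327

P(the item is actually defective|the item is flagged defective) = 166/327 ≈ 50.76%


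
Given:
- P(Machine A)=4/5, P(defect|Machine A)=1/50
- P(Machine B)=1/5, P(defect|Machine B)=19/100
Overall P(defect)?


P(B) = Σ P(B|Aᵢ)×P(Aᵢ)
  1/50×4/5 = 2/125
  19/100×1/5 = 19/500
Sum = 27/500

P(defect) = 27/500 ≈ 5.40%


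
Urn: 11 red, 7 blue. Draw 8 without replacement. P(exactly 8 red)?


Hypergeometric: C(11,8)×C(7,0)/C(18,8)
= 165×1/43758 = 5/1326

P(X=8) = 5/1326 ≈ 0.38%


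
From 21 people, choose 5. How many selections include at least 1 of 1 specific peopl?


Complement: C(21,5) - C(20,5) = 20349 - 15504 = 4845

4845


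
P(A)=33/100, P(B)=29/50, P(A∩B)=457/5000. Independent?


P(A)×P(B) = 957/5000
P(A∩B) = 457/5000
Not equal → NOT independent

No, not independent


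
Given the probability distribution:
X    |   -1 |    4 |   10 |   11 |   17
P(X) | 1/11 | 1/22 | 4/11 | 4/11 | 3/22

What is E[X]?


E[X] = Σ x·P(X=x)
= (-1)×(1/11) + (4)×(1/22) + (10)×(4/11) + (11)×(4/11) + (17)×(3/22)
= 221/22

E[X] = 221/22


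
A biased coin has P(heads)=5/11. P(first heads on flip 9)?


Geometric: P(X=9) = (1-p)^(k-1)×p = (6/11)^8×5/11 = 8398080/2357947691

P(X=9) = 8398080/2357947691 ≈ 0.36%


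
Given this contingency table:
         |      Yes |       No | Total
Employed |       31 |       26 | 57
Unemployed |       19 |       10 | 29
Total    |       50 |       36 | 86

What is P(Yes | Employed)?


P(Yes | Employed) = 31/(31+26) = 31/57

P(Yes|Employed) = 31/57 ≈ 54.39%


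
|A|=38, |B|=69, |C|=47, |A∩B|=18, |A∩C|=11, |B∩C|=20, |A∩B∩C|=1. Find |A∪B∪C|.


|A∪B∪C| = 38+69+47-18-11-20+1 = 106

|A∪B∪C| = 106


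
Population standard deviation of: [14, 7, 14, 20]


Mean = 55/4
  (14-55/4)²=1/16
  (7-55/4)²=729/16
  (14-55/4)²=1/16
  (20-55/4)²=625/16
Σ(x-μ)² = 339/4
σ² = (339/4)/4 = 339/16

σ = √(339/16) ≈ 4.6030


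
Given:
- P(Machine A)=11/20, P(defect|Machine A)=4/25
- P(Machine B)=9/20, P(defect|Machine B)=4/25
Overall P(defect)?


P(B) = Σ P(B|Aᵢ)×P(Aᵢ)
  4/25×11/20 = 11/125
  4/25×9/20 = 9/125
Sum = 4/25

P(defect) = 4/25 ≈ 16.00%


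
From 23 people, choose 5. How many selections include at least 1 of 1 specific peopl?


Complement: C(23,5) - C(22,5) = 33649 - 26334 = 7315

7315


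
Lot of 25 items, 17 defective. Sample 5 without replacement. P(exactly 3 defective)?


Hypergeometric: C(17,3)×C(8,2)/C(25,5)
= 680×28/53130 = 272/759

P(X=3) = 272/759 ≈ 35.84%


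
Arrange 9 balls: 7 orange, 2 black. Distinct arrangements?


9!/(7!×2!) = 36

36


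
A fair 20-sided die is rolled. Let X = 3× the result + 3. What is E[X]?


E[die] = (1+20)/2 = 21/2
E[X] = 3×21/2 + 3 = 69/2

E[X] = 69/2


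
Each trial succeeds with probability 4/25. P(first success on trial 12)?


Geometric: P(X=12) = (1-p)^(k-1)×p = (21/25)^11×4/25 = 1401110002168884/59604644775390625

P(X=12) = 1401110002168884/59604644775390625 ≈ 2.35%


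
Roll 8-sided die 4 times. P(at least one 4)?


P(no 4)^4 = (7/8)^4 = 2401/4096
P(≥1) = 1 - 2401/4096 = 1695/4096

P = 1695/4096 ≈ 41.38%


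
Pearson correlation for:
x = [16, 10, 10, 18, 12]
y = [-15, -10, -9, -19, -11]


n=5, Σx=66, Σy=-64, Σxy=-904, Σx²=924, Σy²=888
r = (5×(-904) - 66×(-64))/√((5×924 - 66²)(5×888 - (-64)²))
= -296/√(264×344) = -296/√90816 ≈ -296/301.3569 ≈ -0.9822

r ≈ -0.9822


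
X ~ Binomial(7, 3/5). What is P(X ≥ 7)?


P(X ≥ 7) = Σ P(X=i) for i=7..7
P(X=7) = 2187/78125
Sum = 2187/78125

P(X ≥ 7) = 2187/78125 ≈ 2.80%


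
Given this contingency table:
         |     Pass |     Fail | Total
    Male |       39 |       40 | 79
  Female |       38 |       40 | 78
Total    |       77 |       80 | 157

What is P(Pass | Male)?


P(Pass | Male) = 39/(39+40) = 39/79

P(Pass|Male) = 39/79 ≈ 49.37%


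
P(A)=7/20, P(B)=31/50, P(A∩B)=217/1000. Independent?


P(A)×P(B) = 217/1000
P(A∩B) = 217/1000
Equal ✓ → Independent

Yes, independent


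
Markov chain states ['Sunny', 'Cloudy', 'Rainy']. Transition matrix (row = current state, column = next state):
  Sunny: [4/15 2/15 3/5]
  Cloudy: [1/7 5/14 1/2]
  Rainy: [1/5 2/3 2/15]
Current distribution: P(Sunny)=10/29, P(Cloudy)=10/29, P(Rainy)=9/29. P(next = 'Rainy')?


P(next=Rainy) = Σᵢ P(now=i)×P(i→Rainy)
= 10/29×3/5 + 10/29×1/2 + 9/29×2/15
= 6/29 + 5/29 + 6/145 = 61/145

P = 61/145 ≈ 0.4207


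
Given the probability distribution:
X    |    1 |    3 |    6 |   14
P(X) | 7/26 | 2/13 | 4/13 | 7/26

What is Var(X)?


E[X] = 165/26
E[X²] = 131/2
Var(X) = E[X²] - (E[X])² = 131/2 - 27225/676 = 17053/676

Var(X) = 17053/676 ≈ 25.2263


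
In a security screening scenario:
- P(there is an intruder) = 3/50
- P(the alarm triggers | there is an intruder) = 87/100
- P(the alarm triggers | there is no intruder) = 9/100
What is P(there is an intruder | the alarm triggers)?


Using Bayes' theorem:
P(A|B) = P(B|A)·P(A) / P(B)

P(the alarm triggers) = 87/100 × 3/50 + 9/100 × 47/50
= 261/5000 + 423/5000 = 171/1250

P(there is an intruder|the alarm triggers) = (261/5000) / (171/1250) = 29/76

P(there is an intruder|the alarm triggers) = 29/76 ≈ 38.16%


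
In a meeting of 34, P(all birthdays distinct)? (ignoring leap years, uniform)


P(all different) = Π(365-i)/365 for i=0..33
= (365/365)×(364/365)×...×(332/365)
= 0.204683

P ≈ 0.2047 ≈ 20.47%


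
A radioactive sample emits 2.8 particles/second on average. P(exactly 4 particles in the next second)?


Poisson(λ=2.8): P(X=4) = e^(-λ)×λ^k/k!
= e^(-2.8) × 2.8^4 / 4!
≈ 0.06081006263 × 61.4656 / 24 ≈ 0.155739

P(X=4) ≈ 0.155739 ≈ 15.57%


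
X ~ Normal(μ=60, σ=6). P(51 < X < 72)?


z₁=(51-60)/6=-1.5, z₂=(72-60)/6=2.0
P = Φ(2.0) - Φ(-1.5) = 0.977250 - 0.066807 = 0.910443 ≈ 0.9104

P(51 < X < 72) ≈ 0.9104


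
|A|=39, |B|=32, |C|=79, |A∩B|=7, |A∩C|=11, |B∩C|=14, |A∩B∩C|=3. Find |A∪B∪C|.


|A∪B∪C| = 39+32+79-7-11-14+3 = 121

|A∪B∪C| = 121


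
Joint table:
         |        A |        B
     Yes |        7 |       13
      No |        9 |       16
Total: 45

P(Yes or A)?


P(Yes∨A) = P(Yes) + P(A) - P(Yes∧A)
= (20 + 16 - 7)/45 = 29/45

P = 29/45 ≈ 64.44%


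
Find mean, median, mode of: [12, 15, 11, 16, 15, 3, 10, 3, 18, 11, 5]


Sorted: [3, 3, 5, 10, 11, 11, 12, 15, 15, 16, 18]
Mean = 119/11
Median = 11
Freq: {12: 1, 15: 2, 11: 2, 16: 1, 3: 2, 10: 1, 18: 1, 5: 1}
Mode: [3, 11, 15]

Mean=119/11, Median=11, Mode=[3, 11, 15]


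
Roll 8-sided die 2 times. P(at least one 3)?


P(no 3)^2 = (7/8)^2 = 49/64
P(≥1) = 1 - 49/64 = 15/64

P = 15/64 ≈ 23.44%


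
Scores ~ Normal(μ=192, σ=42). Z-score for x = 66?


z = (x - μ)/σ = (66 - 192)/42 = -3.0

z = -3.0


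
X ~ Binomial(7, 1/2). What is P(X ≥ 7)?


P(X ≥ 7) = Σ P(X=i) for i=7..7
P(X=7) = 1/128
Sum = 1/128

P(X ≥ 7) = 1/128 ≈ 0.78%


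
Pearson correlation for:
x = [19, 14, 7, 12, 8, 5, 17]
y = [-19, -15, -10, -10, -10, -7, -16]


n=7, Σx=82, Σy=-87, Σxy=-1148, Σx²=1128, Σy²=1191
r = (7×(-1148) - 82×(-87))/√((7×1128 - 82²)(7×1191 - (-87)²))
= -902/√(1172×768) = -902/√900096 ≈ -902/948.7339 ≈ -0.9507

r ≈ -0.9507


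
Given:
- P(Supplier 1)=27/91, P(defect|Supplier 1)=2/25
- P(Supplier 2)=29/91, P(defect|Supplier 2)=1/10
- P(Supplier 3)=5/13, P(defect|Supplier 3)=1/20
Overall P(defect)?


P(B) = Σ P(B|Aᵢ)×P(Aᵢ)
  2/25×27/91 = 54/2275
  1/10×29/91 = 29/910
  1/20×5/13 = 1/52
Sum = 681/9100

P(defect) = 681/9100 ≈ 7.48%


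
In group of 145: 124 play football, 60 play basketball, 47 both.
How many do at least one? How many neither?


|A∪B| = 124+60-47 = 137
Neither = 145-137 = 8

At least one: 137; Neither: 8


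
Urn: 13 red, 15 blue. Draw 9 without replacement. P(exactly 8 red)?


Hypergeometric: C(13,8)×C(15,1)/C(28,9)
= 1287×15/6906900 = 9/3220

P(X=8) = 9/3220 ≈ 0.28%


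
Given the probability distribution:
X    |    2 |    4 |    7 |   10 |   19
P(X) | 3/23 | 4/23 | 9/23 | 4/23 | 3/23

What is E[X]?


E[X] = Σ x·P(X=x)
= (2)×(3/23) + (4)×(4/23) + (7)×(9/23) + (10)×(4/23) + (19)×(3/23)
= 182/23

E[X] = 182/23


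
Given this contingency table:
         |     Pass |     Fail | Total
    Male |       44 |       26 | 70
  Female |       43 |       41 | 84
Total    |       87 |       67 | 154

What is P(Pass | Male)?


P(Pass | Male) = 44/(44+26) = 44/70 = 22/35

P(Pass|Male) = 22/35 ≈ 62.86%


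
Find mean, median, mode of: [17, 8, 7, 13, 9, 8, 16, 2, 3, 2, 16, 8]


Sorted: [2, 2, 3, 7, 8, 8, 8, 9, 13, 16, 16, 17]
Mean = 109/12
Median = 8
Freq: {17: 1, 8: 3, 7: 1, 13: 1, 9: 1, 16: 2, 2: 2, 3: 1}
Mode: [8]

Mean=109/12, Median=8, Mode=8


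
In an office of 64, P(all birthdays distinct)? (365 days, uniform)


P(all different) = Π(365-i)/365 for i=0..63
= (365/365)×(364/365)×...×(302/365)
= 0.002810

P ≈ 0.0028 ≈ 0.28%


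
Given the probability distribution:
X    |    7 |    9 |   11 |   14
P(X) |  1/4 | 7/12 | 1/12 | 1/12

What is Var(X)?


E[X] = 109/12
E[X²] = 1031/12
Var(X) = E[X²] - (E[X])² = 1031/12 - 11881/144 = 491/144

Var(X) = 491/144 ≈ 3.4097


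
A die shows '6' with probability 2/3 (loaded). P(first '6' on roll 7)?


Geometric: P(X=7) = (1-p)^(k-1)×p = (1/3)^6×2/3 = 2/2187

P(X=7) = 2/2187 ≈ 0.09%


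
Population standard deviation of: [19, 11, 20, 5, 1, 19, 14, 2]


Mean = 91/8
  (19-91/8)²=3721/64
  (11-91/8)²=9/64
  (20-91/8)²=4761/64
  (5-91/8)²=2601/64
  (1-91/8)²=6889/64
  (19-91/8)²=3721/64
  (14-91/8)²=441/64
  (2-91/8)²=5625/64
Σ(x-μ)² = 3471/8
σ² = (3471/8)/8 = 3471/64

σ = √(3471/64) ≈ 7.3644


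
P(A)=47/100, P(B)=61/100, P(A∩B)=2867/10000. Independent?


P(A)×P(B) = 2867/10000
P(A∩B) = 2867/10000
Equal ✓ → Independent

Yes, independent


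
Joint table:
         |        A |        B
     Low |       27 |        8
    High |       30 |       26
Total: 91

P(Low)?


P(Low) = (27+8)/91 = 35/91 = 5/13

P(Low) = 5/13 ≈ 38.46%


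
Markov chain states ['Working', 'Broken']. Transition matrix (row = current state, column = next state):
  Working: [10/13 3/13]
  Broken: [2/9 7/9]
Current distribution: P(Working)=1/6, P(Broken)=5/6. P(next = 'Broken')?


P(next=Broken) = Σᵢ P(now=i)×P(i→Broken)
= 1/6×3/13 + 5/6×7/9
= 1/26 + 35/54 = 241/351

P = 241/351 ≈ 0.6866


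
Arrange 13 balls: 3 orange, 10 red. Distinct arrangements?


13!/(3!×10!) = 286

286


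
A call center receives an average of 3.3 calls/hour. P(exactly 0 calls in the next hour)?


Poisson(λ=3.3): P(X=0) = e^(-λ)×λ^k/k!
= e^(-3.3) × 3.3^0 / 0!
≈ 0.0368831674 × 1 / 1 ≈ 0.036883

P(X=0) ≈ 0.036883 ≈ 3.69%


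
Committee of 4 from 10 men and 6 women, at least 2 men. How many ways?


Count by #men:
  2M,2W: C(10,2)×C(6,2)=675
  3M,1W: C(10,3)×C(6,1)=720
  4M,0W: C(10,4)×C(6,0)=210
Total = 1605

1605


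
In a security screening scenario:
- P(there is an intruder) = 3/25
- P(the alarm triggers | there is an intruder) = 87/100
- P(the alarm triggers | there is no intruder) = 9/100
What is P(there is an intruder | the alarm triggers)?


Using Bayes' theorem:
P(A|B) = P(B|A)·P(A) / P(B)

P(the alarm triggers) = 87/100 × 3/25 + 9/100 × 22/25
= 261/2500 + 99/1250 = 459/2500

P(there is an intruder|the alarm triggers) = (261/2500) / (459/2500) = 29/51

P(there is an intruder|the alarm triggers) = 29/51 ≈ 56.86%


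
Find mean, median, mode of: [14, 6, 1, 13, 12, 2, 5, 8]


Sorted: [1, 2, 5, 6, 8, 12, 13, 14]
Mean = 61/8
Median = 7
Freq: {14: 1, 6: 1, 1: 1, 13: 1, 12: 1, 2: 1, 5: 1, 8: 1}
Mode: No mode

Mean=61/8, Median=7, Mode=No mode


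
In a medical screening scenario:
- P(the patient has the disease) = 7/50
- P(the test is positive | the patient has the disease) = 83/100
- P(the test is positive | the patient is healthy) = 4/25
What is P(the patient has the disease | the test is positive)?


Using Bayes' theorem:
P(A|B) = P(B|A)·P(A) / P(B)

P(the test is positive) = 83/100 × 7/50 + 4/25 × 43/50
= 581/5000 + 86/625 = 1269/5000

P(the patient has the disease|the test is positive) = (581/5000) / (1269/5000) = 581/1269

P(the patient has the disease|the test is positive) = 581/1269 ≈ 45.78%


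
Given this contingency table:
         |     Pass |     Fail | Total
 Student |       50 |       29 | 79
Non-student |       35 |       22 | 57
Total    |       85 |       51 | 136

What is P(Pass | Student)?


P(Pass | Student) = 50/(50+29) = 50/79

P(Pass|Student) = 50/79 ≈ 63.29%


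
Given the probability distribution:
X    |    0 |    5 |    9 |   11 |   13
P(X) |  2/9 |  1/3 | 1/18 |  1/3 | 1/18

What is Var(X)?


E[X] = 59/9
E[X²] = 563/9
Var(X) = E[X²] - (E[X])² = 563/9 - 3481/81 = 1586/81

Var(X) = 1586/81 ≈ 19.5802


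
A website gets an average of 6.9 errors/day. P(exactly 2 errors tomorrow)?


Poisson(λ=6.9): P(X=2) = e^(-λ)×λ^k/k!
= e^(-6.9) × 6.9^2 / 2!
≈ 0.001007785429 × 47.61 / 2 ≈ 0.023990

P(X=2) ≈ 0.023990 ≈ 2.40%


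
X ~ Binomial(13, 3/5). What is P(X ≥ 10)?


P(X ≥ 10) = Σ P(X=i) for i=10..13
P(X=10) = 135104112/1220703125
P(X=11) = 55269864/1220703125
P(X=12) = 13817466/1220703125
P(X=13) = 1594323/1220703125
Sum = 41157153/244140625

P(X ≥ 10) = 41157153/244140625 ≈ 16.86%


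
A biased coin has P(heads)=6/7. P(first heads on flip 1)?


Geometric: P(X=1) = (1-p)^(k-1)×p = (1/7)^0×6/7 = 6/7

P(X=1) = 6/7 ≈ 85.71%


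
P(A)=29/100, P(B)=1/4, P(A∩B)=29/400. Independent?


P(A)×P(B) = 29/400
P(A∩B) = 29/400
Equal ✓ → Independent

Yes, independent


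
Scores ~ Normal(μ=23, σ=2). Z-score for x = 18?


z = (x - μ)/σ = (18 - 23)/2 = -2.5

z = -2.5


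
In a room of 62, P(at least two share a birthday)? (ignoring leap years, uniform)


P(all different) = Π(365-i)/365 for i=0..61
= 0.004090
P(match) = 1 - 0.004090 = 0.995910

P ≈ 0.9959 ≈ 99.59%


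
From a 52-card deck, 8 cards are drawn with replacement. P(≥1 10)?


P(not a 10) = 48/52 = 12/13
P(none in 8 draws) = (12/13)^8 = 429981696/815730721
P(≥1 10) = 1 - 429981696/815730721 = 385749025/815730721

P = 385749025/815730721 ≈ 47.29%


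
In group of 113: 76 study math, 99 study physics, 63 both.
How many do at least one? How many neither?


|A∪B| = 76+99-63 = 112
Neither = 113-112 = 1

At least one: 112; Neither: 1


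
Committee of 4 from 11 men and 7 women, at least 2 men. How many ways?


Count by #men:
  2M,2W: C(11,2)×C(7,2)=1155
  3M,1W: C(11,3)×C(7,1)=1155
  4M,0W: C(11,4)×C(7,0)=330
Total = 2640

2640


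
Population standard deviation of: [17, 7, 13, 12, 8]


Mean = 57/5
  (17-57/5)²=784/25
  (7-57/5)²=484/25
  (13-57/5)²=64/25
  (12-57/5)²=9/25
  (8-57/5)²=289/25
Σ(x-μ)² = 326/5
σ² = (326/5)/5 = 326/25

σ = √(326/25) ≈ 3.6111


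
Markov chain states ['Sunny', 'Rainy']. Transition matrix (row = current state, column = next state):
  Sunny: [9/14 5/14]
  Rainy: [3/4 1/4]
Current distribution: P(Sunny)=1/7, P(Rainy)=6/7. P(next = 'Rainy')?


P(next=Rainy) = Σᵢ P(now=i)×P(i→Rainy)
= 1/7×5/14 + 6/7×1/4
= 5/98 + 3/14 = 13/49

P = 13/49 ≈ 0.2653


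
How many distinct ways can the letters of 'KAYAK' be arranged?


Letters: 5, freq: {'K': 2, 'A': 2, 'Y': 1}
5!/(2!×2!×1!) = 120/4 = 30

30


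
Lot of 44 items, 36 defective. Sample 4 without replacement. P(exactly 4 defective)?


Hypergeometric: C(36,4)×C(8,0)/C(44,4)
= 58905×1/135751 = 765/1763

P(X=4) = 765/1763 ≈ 43.39%


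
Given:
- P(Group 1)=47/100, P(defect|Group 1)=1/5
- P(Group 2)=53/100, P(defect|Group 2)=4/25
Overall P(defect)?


P(B) = Σ P(B|Aᵢ)×P(Aᵢ)
  1/5×47/100 = 47/500
  4/25×53/100 = 53/625
Sum = 447/2500

P(defect) = 447/2500 ≈ 17.88%


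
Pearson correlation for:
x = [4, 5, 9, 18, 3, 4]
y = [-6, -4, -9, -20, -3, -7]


n=6, Σx=43, Σy=-49, Σxy=-522, Σx²=471, Σy²=591
r = (6×(-522) - 43×(-49))/√((6×471 - 43²)(6×591 - (-49)²))
= -1025/√(977×1145) = -1025/√1118665 ≈ -1025/1057.6696 ≈ -0.9691

r ≈ -0.9691


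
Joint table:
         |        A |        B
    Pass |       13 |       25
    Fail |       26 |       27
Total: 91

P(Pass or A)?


P(Pass∨A) = P(Pass) + P(A) - P(Pass∧A)
= (38 + 39 - 13)/91 = 64/91

P = 64/91 ≈ 70.33%


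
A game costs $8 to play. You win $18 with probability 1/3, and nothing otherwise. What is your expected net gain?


E[gain] = (18-8)×1/3 + (-8)×2/3
= 10/3 - 16/3 = -2

Expected net gain = $-2 ≈ $-2.00


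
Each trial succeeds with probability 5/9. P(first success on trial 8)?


Geometric: P(X=8) = (1-p)^(k-1)×p = (4/9)^7×5/9 = 81920/43046721

P(X=8) = 81920/43046721 ≈ 0.19%


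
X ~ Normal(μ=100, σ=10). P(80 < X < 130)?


z₁=(80-100)/10=-2.0, z₂=(130-100)/10=3.0
P = Φ(3.0) - Φ(-2.0) = 0.998650 - 0.022750 = 0.975900 ≈ 0.9759

P(80 < X < 130) ≈ 0.9759


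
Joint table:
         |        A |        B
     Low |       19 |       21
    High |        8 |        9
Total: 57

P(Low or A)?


P(Low∨A) = P(Low) + P(A) - P(Low∧A)
= (40 + 27 - 19)/57 = 48/57 = 16/19

P = 16/19 ≈ 84.21%


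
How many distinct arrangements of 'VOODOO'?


Letters: 6, freq: {'V': 1, 'O': 4, 'D': 1}
6!/(1!×4!×1!) = 720/24 = 30

30


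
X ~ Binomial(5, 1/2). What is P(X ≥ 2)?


P(X ≥ 2) = Σ P(X=i) for i=2..5
P(X=2) = 5/16
P(X=3) = 5/16
P(X=4) = 5/32
P(X=5) = 1/32
Sum = 13/16

P(X ≥ 2) = 13/16 ≈ 81.25%


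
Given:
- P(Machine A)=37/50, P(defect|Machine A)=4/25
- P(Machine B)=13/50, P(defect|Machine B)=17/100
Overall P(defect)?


P(B) = Σ P(B|Aᵢ)×P(Aᵢ)
  4/25×37/50 = 74/625
  17/100×13/50 = 221/5000
Sum = 813/5000

P(defect) = 813/5000 ≈ 16.26%


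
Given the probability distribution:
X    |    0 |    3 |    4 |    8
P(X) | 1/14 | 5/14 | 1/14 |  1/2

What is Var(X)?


E[X] = 75/14
E[X²] = 509/14
Var(X) = E[X²] - (E[X])² = 509/14 - 5625/196 = 1501/196

Var(X) = 1501/196 ≈ 7.6582


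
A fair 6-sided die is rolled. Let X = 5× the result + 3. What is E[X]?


E[die] = (1+6)/2 = 7/2
E[X] = 5×7/2 + 3 = 41/2

E[X] = 41/2


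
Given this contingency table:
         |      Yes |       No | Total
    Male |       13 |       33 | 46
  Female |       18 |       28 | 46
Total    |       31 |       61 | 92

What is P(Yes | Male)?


P(Yes | Male) = 13/(13+33) = 13/46

P(Yes|Male) = 13/46 ≈ 28.26%


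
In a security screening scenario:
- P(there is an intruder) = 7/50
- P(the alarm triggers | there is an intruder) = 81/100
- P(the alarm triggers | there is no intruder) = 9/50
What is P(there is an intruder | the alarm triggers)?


Using Bayes' theorem:
P(A|B) = P(B|A)·P(A) / P(B)

P(the alarm triggers) = 81/100 × 7/50 + 9/50 × 43/50
= 567/5000 + 387/2500 = 1341/5000

P(there is an intruder|the alarm triggers) = (567/5000) / (1341/5000) = 63/149

P(there is an intruder|the alarm triggers) = 63/149 ≈ 42.28%


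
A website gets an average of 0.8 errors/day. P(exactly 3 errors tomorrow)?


Poisson(λ=0.8): P(X=3) = e^(-λ)×λ^k/k!
= e^(-0.8) × 0.8^3 / 3!
≈ 0.4493289641 × 0.512 / 6 ≈ 0.038343

P(X=3) ≈ 0.038343 ≈ 3.83%


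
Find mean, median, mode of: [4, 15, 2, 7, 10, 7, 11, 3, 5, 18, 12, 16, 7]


Sorted: [2, 3, 4, 5, 7, 7, 7, 10, 11, 12, 15, 16, 18]
Mean = 117/13 = 9
Median = 7
Freq: {4: 1, 15: 1, 2: 1, 7: 3, 10: 1, 11: 1, 3: 1, 5: 1, 18: 1, 12: 1, 16: 1}
Mode: [7]

Mean=9, Median=7, Mode=7


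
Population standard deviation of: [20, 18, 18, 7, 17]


Mean = 80/5 = 16
  (20-16)²=16
  (18-16)²=4
  (18-16)²=4
  (7-16)²=81
  (17-16)²=1
Σ(x-μ)² = 106
σ² = 106/5

σ = √(106/5) ≈ 4.6043


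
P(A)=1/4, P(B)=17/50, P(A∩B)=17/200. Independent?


P(A)×P(B) = 17/200
P(A∩B) = 17/200
Equal ✓ → Independent

Yes, independent


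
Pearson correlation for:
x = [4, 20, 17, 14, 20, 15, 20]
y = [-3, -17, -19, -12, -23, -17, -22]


n=7, Σx=110, Σy=-113, Σxy=-1998, Σx²=1926, Σy²=2105
r = (7×(-1998) - 110×(-113))/√((7×1926 - 110²)(7×2105 - (-113)²))
= -1556/√(1382×1966) = -1556/√2717012 ≈ -1556/1648.3361 ≈ -0.9440

r ≈ -0.9440


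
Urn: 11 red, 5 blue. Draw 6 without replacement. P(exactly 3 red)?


Hypergeometric: C(11,3)×C(5,3)/C(16,6)
= 165×10/8008 = 75/364

P(X=3) = 75/364 ≈ 20.60%


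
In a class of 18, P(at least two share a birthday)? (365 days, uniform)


P(all different) = Π(365-i)/365 for i=0..17
= 0.653089
P(match) = 1 - 0.653089 = 0.346911

P ≈ 0.3469 ≈ 34.69%


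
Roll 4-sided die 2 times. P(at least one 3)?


P(no 3)^2 = (3/4)^2 = 9/16
P(≥1) = 1 - 9/16 = 7/16

P = 7/16 ≈ 43.75%


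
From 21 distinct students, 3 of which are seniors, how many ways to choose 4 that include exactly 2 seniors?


Choose 2 of the 3 seniors and 2 of the other 18 students:
C(3,2)×C(18,2) = 3×153 = 459

459


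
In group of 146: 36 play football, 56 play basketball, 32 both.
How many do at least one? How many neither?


|A∪B| = 36+56-32 = 60
Neither = 146-60 = 86

At least one: 60; Neither: 86


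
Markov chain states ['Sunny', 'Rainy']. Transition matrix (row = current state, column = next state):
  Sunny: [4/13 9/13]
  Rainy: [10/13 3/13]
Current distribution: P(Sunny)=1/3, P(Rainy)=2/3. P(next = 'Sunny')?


P(next=Sunny) = Σᵢ P(now=i)×P(i→Sunny)
= 1/3×4/13 + 2/3×10/13
= 4/39 + 20/39 = 8/13

P = 8/13 ≈ 0.6154


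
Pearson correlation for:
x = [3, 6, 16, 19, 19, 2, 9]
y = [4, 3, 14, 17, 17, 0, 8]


n=7, Σx=74, Σy=63, Σxy=972, Σx²=1108, Σy²=863
r = (7×972 - 74×63)/√((7×1108 - 74²)(7×863 - 63²))
= 2142/√(2280×2072) = 2142/√4724160 ≈ 2142/2173.5133 ≈ 0.9855

r ≈ 0.9855


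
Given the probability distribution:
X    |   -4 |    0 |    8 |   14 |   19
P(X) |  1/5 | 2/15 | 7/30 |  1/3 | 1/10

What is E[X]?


E[X] = Σ x·P(X=x)
= (-4)×(1/5) + (0)×(2/15) + (8)×(7/30) + (14)×(1/3) + (19)×(1/10)
= 229/30

E[X] = 229/30


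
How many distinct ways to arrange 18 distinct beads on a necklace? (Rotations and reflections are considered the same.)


Free circular arrangements: rotations and reflections both identified.
(n-1)!/2 = 17!/2 = 355687428096000/2 = 177843714048000

177843714048000


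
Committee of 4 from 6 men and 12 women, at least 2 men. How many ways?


Count by #men:
  2M,2W: C(6,2)×C(12,2)=990
  3M,1W: C(6,3)×C(12,1)=240
  4M,0W: C(6,4)×C(12,0)=15
Total = 1245

1245


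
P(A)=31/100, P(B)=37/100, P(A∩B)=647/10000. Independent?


P(A)×P(B) = 1147/10000
P(A∩B) = 647/10000
Not equal → NOT independent

No, not independent


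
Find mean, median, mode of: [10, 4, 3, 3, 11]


Sorted: [3, 3, 4, 10, 11]
Mean = 31/5
Median = 4
Freq: {10: 1, 4: 1, 3: 2, 11: 1}
Mode: [3]

Mean=31/5, Median=4, Mode=3


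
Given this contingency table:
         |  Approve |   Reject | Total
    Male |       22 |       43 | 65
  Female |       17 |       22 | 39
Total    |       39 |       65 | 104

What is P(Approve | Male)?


P(Approve | Male) = 22/(22+43) = 22/65

P(Approve|Male) = 22/65 ≈ 33.85%


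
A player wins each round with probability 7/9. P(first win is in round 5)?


Geometric: P(X=5) = (1-p)^(k-1)×p = (2/9)^4×7/9 = 112/59049

P(X=5) = 112/59049 ≈ 0.19%


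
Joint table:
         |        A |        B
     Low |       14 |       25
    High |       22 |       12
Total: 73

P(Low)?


P(Low) = (14+25)/73 = 39/73

P(Low) = 39/73 ≈ 53.42%


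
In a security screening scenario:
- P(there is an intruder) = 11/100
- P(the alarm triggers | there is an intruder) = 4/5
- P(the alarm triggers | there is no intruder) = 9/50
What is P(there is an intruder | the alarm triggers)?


Using Bayes' theorem:
P(A|B) = P(B|A)·P(A) / P(B)

P(the alarm triggers) = 4/5 × 11/100 + 9/50 × 89/100
= 11/125 + 801/5000 = 1241/5000

P(there is an intruder|the alarm triggers) = (11/125) / (1241/5000) = 440/1241

P(there is an intruder|the alarm triggers) = 440/1241 ≈ 35.46%


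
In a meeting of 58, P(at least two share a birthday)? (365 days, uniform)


P(all different) = Π(365-i)/365 for i=0..57
= 0.008335
P(match) = 1 - 0.008335 = 0.991665

P ≈ 0.9917 ≈ 99.17%


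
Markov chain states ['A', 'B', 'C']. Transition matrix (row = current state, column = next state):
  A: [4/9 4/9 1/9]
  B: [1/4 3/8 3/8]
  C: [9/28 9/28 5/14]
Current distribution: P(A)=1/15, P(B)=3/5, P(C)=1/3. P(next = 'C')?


P(next=C) = Σᵢ P(now=i)×P(i→C)
= 1/15×1/9 + 3/5×3/8 + 1/3×5/14
= 1/135 + 9/40 + 5/42 = 2657/7560

P = 2657/7560 ≈ 0.3515


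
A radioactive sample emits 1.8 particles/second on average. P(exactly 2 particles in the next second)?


Poisson(λ=1.8): P(X=2) = e^(-λ)×λ^k/k!
= e^(-1.8) × 1.8^2 / 2!
≈ 0.1652988882 × 3.24 / 2 ≈ 0.267784

P(X=2) ≈ 0.267784 ≈ 26.78%


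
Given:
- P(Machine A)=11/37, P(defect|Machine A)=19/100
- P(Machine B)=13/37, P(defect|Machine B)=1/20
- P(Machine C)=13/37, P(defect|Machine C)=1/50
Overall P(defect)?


P(B) = Σ P(B|Aᵢ)×P(Aᵢ)
  19/100×11/37 = 209/3700
  1/20×13/37 = 13/740
  1/50×13/37 = 13/1850
Sum = 3/37

P(defect) = 3/37 ≈ 8.11%


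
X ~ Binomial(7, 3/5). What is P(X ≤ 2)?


P(X ≤ 2) = Σ P(X=i) for i=0..2
P(X=0) = 128/78125
P(X=1) = 1344/78125
P(X=2) = 6048/78125
Sum = 1504/15625

P(X ≤ 2) = 1504/15625 ≈ 9.63%


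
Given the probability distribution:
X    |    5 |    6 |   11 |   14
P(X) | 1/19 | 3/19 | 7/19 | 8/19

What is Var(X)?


E[X] = 212/19
E[X²] = 2548/19
Var(X) = E[X²] - (E[X])² = 2548/19 - 44944/361 = 3468/361

Var(X) = 3468/361 ≈ 9.6066


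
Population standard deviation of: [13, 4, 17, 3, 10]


Mean = 47/5
  (13-47/5)²=324/25
  (4-47/5)²=729/25
  (17-47/5)²=1444/25
  (3-47/5)²=1024/25
  (10-47/5)²=9/25
Σ(x-μ)² = 706/5
σ² = (706/5)/5 = 706/25

σ = √(706/25) ≈ 5.3141


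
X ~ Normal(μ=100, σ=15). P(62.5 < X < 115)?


z₁=(62.5-100)/15=-2.5, z₂=(115-100)/15=1.0
P = Φ(1.0) - Φ(-2.5) = 0.841345 - 0.006210 = 0.835135 ≈ 0.8351

P(62.5 < X < 115) ≈ 0.8351


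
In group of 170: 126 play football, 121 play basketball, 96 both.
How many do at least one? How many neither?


|A∪B| = 126+121-96 = 151
Neither = 170-151 = 19

At least one: 151; Neither: 19


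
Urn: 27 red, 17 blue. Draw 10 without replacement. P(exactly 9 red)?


Hypergeometric: C(27,9)×C(17,1)/C(44,10)
= 4686825×17/2481256778 = 29325/913234

P(X=9) = 29325/913234 ≈ 3.21%


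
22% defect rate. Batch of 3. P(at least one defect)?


P(all good) = (39/50)^3 = 59319/125000
P(≥1 defect) = 65681/125000

P = 65681/125000 ≈ 52.54%


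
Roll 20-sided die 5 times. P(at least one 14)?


P(no 14)^5 = (19/20)^5 = 2476099/3200000
P(≥1) = 1 - 2476099/3200000 = 723901/3200000

P = 723901/3200000 ≈ 22.62%


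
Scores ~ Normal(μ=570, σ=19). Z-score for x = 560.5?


z = (x - μ)/σ = (560.5 - 570)/19 = -0.5

z = -0.5


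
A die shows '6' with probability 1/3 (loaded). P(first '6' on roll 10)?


Geometric: P(X=10) = (1-p)^(k-1)×p = (2/3)^9×1/3 = 512/59049

P(X=10) = 512/59049 ≈ 0.87%


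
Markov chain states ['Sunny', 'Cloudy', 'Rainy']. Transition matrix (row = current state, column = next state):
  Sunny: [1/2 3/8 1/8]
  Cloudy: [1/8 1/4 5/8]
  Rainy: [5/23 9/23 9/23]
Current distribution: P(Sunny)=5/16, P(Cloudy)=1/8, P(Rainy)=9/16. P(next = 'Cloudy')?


P(next=Cloudy) = Σᵢ P(now=i)×P(i→Cloudy)
= 5/16×3/8 + 1/8×1/4 + 9/16×9/23
= 15/128 + 1/32 + 81/368 = 1085/2944

P = 1085/2944 ≈ 0.3685


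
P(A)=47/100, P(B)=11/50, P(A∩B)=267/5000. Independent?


P(A)×P(B) = 517/5000
P(A∩B) = 267/5000
Not equal → NOT independent

No, not independent


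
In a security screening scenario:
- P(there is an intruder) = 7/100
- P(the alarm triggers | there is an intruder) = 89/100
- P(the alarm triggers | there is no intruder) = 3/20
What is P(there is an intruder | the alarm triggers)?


Using Bayes' theorem:
P(A|B) = P(B|A)·P(A) / P(B)

P(the alarm triggers) = 89/100 × 7/100 + 3/20 × 93/100
= 623/10000 + 279/2000 = 1009/5000

P(there is an intruder|the alarm triggers) = (623/10000) / (1009/5000) = 623/2018

P(there is an intruder|the alarm triggers) = 623/2018 ≈ 30.87%


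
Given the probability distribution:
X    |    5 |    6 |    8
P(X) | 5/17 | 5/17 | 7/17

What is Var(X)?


E[X] = 111/17
E[X²] = 753/17
Var(X) = E[X²] - (E[X])² = 753/17 - 12321/289 = 480/289

Var(X) = 480/289 ≈ 1.6609


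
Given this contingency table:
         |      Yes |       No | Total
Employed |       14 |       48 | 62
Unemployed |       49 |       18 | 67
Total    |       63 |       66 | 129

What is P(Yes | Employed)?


P(Yes | Employed) = 14/(14+48) = 14/62 = 7/31

P(Yes|Employed) = 7/31 ≈ 22.58%


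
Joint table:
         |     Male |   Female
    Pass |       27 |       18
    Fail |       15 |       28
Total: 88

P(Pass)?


P(Pass) = (27+18)/88 = 45/88

P(Pass) = 45/88 ≈ 51.14%


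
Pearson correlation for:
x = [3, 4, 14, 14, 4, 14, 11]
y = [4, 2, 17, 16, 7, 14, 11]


n=7, Σx=64, Σy=71, Σxy=827, Σx²=750, Σy²=931
r = (7×827 - 64×71)/√((7×750 - 64²)(7×931 - 71²))
= 1245/√(1154×1476) = 1245/√1703304 ≈ 1245/1305.1069 ≈ 0.9539

r ≈ 0.9539


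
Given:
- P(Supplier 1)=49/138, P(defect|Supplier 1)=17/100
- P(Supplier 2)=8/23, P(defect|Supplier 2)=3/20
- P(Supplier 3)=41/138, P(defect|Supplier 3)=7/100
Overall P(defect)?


P(B) = Σ P(B|Aᵢ)×P(Aᵢ)
  17/100×49/138 = 833/13800
  3/20×8/23 = 6/115
  7/100×41/138 = 287/13800
Sum = 2/15

P(defect) = 2/15 ≈ 13.33%


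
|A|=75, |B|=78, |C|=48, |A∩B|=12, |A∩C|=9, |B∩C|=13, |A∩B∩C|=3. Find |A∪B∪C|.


|A∪B∪C| = 75+78+48-12-9-13+3 = 170

|A∪B∪C| = 170


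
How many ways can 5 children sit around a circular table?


Circular arrangements of 5 distinct objects: fix one position to break rotational symmetry.
(n-1)! = 4! = 24

24


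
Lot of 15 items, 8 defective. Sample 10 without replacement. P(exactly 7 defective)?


Hypergeometric: C(8,7)×C(7,3)/C(15,10)
= 8×35/3003 = 40/429

P(X=7) = 40/429 ≈ 9.32%


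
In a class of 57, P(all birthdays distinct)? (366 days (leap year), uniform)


P(all different) = Π(366-i)/366 for i=0..56
= (366/366)×(365/366)×...×(310/366)
= 0.010010

P ≈ 0.0100 ≈ 1.00%


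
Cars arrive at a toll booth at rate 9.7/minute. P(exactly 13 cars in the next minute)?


Poisson(λ=9.7): P(X=13) = e^(-λ)×λ^k/k!
= e^(-9.7) × 9.7^13 / 13!
≈ 6.128349505e-05 × 6.73027090166e+12 / 6227020800 ≈ 0.066236

P(X=13) ≈ 0.066236 ≈ 6.62%


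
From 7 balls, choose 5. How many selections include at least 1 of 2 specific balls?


Complement: C(7,5) - C(5,5) = 21 - 1 = 20

20


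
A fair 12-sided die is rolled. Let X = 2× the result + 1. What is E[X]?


E[die] = (1+12)/2 = 13/2
E[X] = 2×13/2 + 1 = 14

E[X] = 14


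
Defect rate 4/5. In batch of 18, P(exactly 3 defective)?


Binomial: P(X=3) = C(18,3)×p^3×(1-p)^15
= 816 × 64/125 × 1/30517578125 = 52224/3814697265625

P(X=3) = 52224/3814697265625 ≈ 0.00%


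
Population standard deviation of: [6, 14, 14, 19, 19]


Mean = 72/5
  (6-72/5)²=1764/25
  (14-72/5)²=4/25
  (14-72/5)²=4/25
  (19-72/5)²=529/25
  (19-72/5)²=529/25
Σ(x-μ)² = 566/5
σ² = (566/5)/5 = 566/25

σ = √(566/25) ≈ 4.7582


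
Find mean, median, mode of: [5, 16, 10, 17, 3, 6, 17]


Sorted: [3, 5, 6, 10, 16, 17, 17]
Mean = 74/7
Median = 10
Freq: {5: 1, 16: 1, 10: 1, 17: 2, 3: 1, 6: 1}
Mode: [17]

Mean=74/7, Median=10, Mode=17


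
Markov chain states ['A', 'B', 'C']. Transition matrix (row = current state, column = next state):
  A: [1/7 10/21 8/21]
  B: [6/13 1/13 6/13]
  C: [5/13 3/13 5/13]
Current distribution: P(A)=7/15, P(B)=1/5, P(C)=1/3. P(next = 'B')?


P(next=B) = Σᵢ P(now=i)×P(i→B)
= 7/15×10/21 + 1/5×1/13 + 1/3×3/13
= 2/9 + 1/65 + 1/13 = 184/585

P = 184/585 ≈ 0.3145


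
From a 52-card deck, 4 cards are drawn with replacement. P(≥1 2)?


P(not a 2) = 48/52 = 12/13
P(none in 4 draws) = (12/13)^4 = 20736/28561
P(≥1 2) = 1 - 20736/28561 = 7825/28561

P = 7825/28561 ≈ 27.40%


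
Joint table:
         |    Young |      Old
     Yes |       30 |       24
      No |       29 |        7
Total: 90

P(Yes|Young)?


P(Yes|Young) = 30/(30+29) = 30/59

P = 30/59 ≈ 50.85%


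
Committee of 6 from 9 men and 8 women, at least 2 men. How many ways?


Count by #men:
  2M,4W: C(9,2)×C(8,4)=2520
  3M,3W: C(9,3)×C(8,3)=4704
  4M,2W: C(9,4)×C(8,2)=3528
  5M,1W: C(9,5)×C(8,1)=1008
  6M,0W: C(9,6)×C(8,0)=84
Total = 11844

11844


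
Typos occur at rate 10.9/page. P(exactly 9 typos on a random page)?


Poisson(λ=10.9): P(X=9) = e^(-λ)×λ^k/k!
= e^(-10.9) × 10.9^9 / 9!
≈ 1.8458234e-05 × 2171893279.44 / 362880 ≈ 0.110475

P(X=9) ≈ 0.110475 ≈ 11.05%


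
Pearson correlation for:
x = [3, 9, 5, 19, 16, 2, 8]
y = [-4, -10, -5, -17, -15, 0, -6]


n=7, Σx=62, Σy=-57, Σxy=-738, Σx²=800, Σy²=691
r = (7×(-738) - 62×(-57))/√((7×800 - 62²)(7×691 - (-57)²))
= -1632/√(1756×1588) = -1632/√2788528 ≈ -1632/1669.8886 ≈ -0.9773

r ≈ -0.9773


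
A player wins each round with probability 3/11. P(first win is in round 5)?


Geometric: P(X=5) = (1-p)^(k-1)×p = (8/11)^4×3/11 = 12288/161051

P(X=5) = 12288/161051 ≈ 7.63%


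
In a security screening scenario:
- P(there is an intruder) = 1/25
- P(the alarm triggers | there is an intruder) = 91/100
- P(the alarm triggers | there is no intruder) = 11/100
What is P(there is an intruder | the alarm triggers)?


Using Bayes' theorem:
P(A|B) = P(B|A)·P(A) / P(B)

P(the alarm triggers) = 91/100 × 1/25 + 11/100 × 24/25
= 91/2500 + 66/625 = 71/500

P(there is an intruder|the alarm triggers) = (91/2500) / (71/500) = 91/355

P(there is an intruder|the alarm triggers) = 91/355 ≈ 25.63%


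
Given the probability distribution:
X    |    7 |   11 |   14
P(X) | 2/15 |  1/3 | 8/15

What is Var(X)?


E[X] = 181/15
E[X²] = 757/5
Var(X) = E[X²] - (E[X])² = 757/5 - 32761/225 = 1304/225

Var(X) = 1304/225 ≈ 5.7956


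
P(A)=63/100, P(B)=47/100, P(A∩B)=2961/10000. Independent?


P(A)×P(B) = 2961/10000
P(A∩B) = 2961/10000
Equal ✓ → Independent

Yes, independent


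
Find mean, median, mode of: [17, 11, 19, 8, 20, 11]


Sorted: [8, 11, 11, 17, 19, 20]
Mean = 86/6 = 43/3
Median = 14
Freq: {17: 1, 11: 2, 19: 1, 8: 1, 20: 1}
Mode: [11]

Mean=43/3, Median=14, Mode=11


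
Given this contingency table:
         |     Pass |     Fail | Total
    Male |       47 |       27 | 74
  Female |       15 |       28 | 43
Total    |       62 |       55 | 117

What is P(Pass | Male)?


P(Pass | Male) = 47/(47+27) = 47/74

P(Pass|Male) = 47/74 ≈ 63.51%


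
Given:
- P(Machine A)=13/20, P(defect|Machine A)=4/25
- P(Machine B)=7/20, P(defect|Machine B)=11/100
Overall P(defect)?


P(B) = Σ P(B|Aᵢ)×P(Aᵢ)
  4/25×13/20 = 13/125
  11/100×7/20 = 77/2000
Sum = 57/400

P(defect) = 57/400 ≈ 14.25%
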